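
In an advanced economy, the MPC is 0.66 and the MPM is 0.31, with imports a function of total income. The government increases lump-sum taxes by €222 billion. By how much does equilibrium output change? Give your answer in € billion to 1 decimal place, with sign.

A lump-sum tax change of +€222 billion shifts disposable income by −€222 billion; first-round consumption changes by −c × ΔT = −0.66 × (+€222 billion) = −€146.52 billion.
Expenditure multiplier = 1/(1 − c + m) = 1/(1 − 0.66 + 0.31) = 1/0.65 ≈ 1.538.
The tax multiplier is −c × k ≈ −1.015, so ΔY = k × (−c·ΔT) = (−€146.52 billion) / 0.65 ≈ −€225.4 billion.

−€225.4 billion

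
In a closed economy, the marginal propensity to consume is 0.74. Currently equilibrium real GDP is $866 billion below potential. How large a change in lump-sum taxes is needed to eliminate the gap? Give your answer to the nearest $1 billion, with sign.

Spending multiplier = 1/(1 − MPC) = 1/(1 − 0.74) = 1/0.26 ≈ 3.846.
Tax multiplier = −c·k = −0.74/0.26 ≈ −2.846. Need ΔY = +$866 billion, so ΔT = ΔY/(−c·k) = −(+$866 billion) × 0.26 / 0.74 ≈ −$304 billion.
The government should cut lump-sum taxes by $304 billion.

−$304 billion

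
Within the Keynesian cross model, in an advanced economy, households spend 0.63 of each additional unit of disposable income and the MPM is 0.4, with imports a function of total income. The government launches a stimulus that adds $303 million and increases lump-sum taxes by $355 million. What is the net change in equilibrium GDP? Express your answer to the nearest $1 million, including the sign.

+$103 million

Expenditure multiplier = 1/(1 − c + m) = 1/(1 − 0.63 + 0.4) = 1/0.77 ≈ 1.299.
ΔG contributes k·ΔG = (+$303 million) / 0.77 ≈ +$393.5 million.
ΔT of +$355 million changes first-round spending by −c·ΔT = −$223.65 million, contributing k·(−c·ΔT) = (−$223.65 million) / 0.77 ≈ −$290.5 million.
Net ΔY = k(ΔG − c·ΔT) = (+$79.35 million) / 0.77 ≈ +$103 million.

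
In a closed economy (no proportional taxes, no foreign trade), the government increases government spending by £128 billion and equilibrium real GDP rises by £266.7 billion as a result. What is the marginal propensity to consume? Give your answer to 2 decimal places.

Implied spending multiplier k = ΔY/ΔG = 266.7/128 ≈ 2.0836.
Since k = 1/(1 − MPC), MPC = 1 − 1/k = 1 − ΔG/ΔY = 1 − 128/266.7 ≈ 0.52.

0.52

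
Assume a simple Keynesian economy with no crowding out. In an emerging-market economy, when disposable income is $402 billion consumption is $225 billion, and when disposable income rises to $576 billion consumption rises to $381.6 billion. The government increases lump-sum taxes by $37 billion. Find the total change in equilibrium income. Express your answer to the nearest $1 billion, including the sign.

−$333 billion

MPC = ΔC/ΔYd = (381.6 − 225)/(576 − 402) = 156.6/174 = 0.9.
A lump-sum tax change of +$37 billion shifts disposable income by −$37 billion; first-round consumption changes by −c × ΔT = −0.9 × (+$37 billion) = −$33.3 billion.
Expenditure multiplier = 1/(1 − MPC) = 1/(1 − 0.9) = 1/0.1 = 10.
The tax multiplier is −c × k = −9, so ΔY = k × (−c·ΔT) = (−$33.3 billion) / 0.1 = −$333 billion.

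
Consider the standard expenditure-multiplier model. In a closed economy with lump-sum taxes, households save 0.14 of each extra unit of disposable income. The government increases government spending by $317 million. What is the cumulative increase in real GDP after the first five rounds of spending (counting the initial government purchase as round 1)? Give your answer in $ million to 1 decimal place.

$1,199.1 million

MPC = 1 − MPS = 1 − 0.14 = 0.86.
Round 1 adds ΔG = $317 million; each later round is MPC = 0.86 times the previous.
After 5 rounds: 317 + 272.62 + 234.4532 + 201.629752 + 173.40158672 = ΔG·(1 − c^5)/(1 − c) = 317 × (1 − 0.4704270176)/0.14 ≈ $1,199.1 million.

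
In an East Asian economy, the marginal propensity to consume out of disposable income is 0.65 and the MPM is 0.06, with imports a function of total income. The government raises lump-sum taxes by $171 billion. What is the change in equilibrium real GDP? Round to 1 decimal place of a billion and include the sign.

A lump-sum tax change of +$171 billion shifts disposable income by −$171 billion; first-round consumption changes by −c × ΔT = −0.65 × (+$171 billion) = −$111.15 billion.
Expenditure multiplier = 1/(1 − c + m) = 1/(1 − 0.65 + 0.06) = 1/0.41 ≈ 2.439.
The tax multiplier is −c × k ≈ −1.585, so ΔY = k × (−c·ΔT) = (−$111.15 billion) / 0.41 ≈ −$271.1 billion.

−$271.1 billion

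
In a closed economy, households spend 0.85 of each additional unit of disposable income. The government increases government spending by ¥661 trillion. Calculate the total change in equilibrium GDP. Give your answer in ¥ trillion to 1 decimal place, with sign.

Spending multiplier = 1/(1 − MPC) = 1/(1 − 0.85) = 1/0.15 ≈ 6.667.
ΔY = k × ΔG = (+¥661 trillion) / 0.15 ≈ +¥4,406.7 trillion.

+¥4,406.7 trillion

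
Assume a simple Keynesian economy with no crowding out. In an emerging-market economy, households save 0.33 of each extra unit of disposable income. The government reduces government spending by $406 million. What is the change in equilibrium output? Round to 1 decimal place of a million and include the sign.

−$1,230.3 million

MPC = 1 − MPS = 1 − 0.33 = 0.67.
Spending multiplier = 1/(1 − MPC) = 1/(1 − 0.67) = 1/0.33 ≈ 3.03.
ΔY = k × ΔG = (−$406 million) / 0.33 ≈ −$1,230.3 million.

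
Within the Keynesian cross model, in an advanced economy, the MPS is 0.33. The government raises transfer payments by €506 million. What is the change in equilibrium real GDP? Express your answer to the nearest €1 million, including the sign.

+€1,027 million

MPC = 1 − MPS = 1 − 0.33 = 0.67.
The transfer change shifts disposable income by +€506 million, so first-round consumption changes by c·ΔTR = 0.67 × (+€506 million) = +€339.02 million.
Expenditure multiplier = 1/(1 − MPC) = 1/(1 − 0.67) = 1/0.33 ≈ 3.03.
The transfer multiplier is c × k ≈ 2.03, so ΔY = k × (c·ΔTR) = (+€339.02 million) / 0.33 ≈ +€1,027 million.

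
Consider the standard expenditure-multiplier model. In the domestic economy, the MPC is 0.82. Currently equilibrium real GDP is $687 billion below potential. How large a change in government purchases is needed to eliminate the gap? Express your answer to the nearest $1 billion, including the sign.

+$124 billion

Spending multiplier = 1/(1 − MPC) = 1/(1 − 0.82) = 1/0.18 ≈ 5.556.
Need ΔY = +$687 billion, so ΔG = ΔY/k = (+$687 billion) × 0.18 ≈ +$124 billion.
The government should increase government purchases by $124 billion.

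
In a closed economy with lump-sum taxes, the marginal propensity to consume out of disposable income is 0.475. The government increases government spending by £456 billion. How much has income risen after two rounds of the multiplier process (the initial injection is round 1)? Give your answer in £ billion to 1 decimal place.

£672.6 billion

Round 1 adds ΔG = £456 billion; each later round is MPC = 0.475 times the previous.
After 2 rounds: 456 + 216.6 = ΔG·(1 − c^2)/(1 − c) = 456 × (1 − 0.225625)/0.525 = £672.6 billion.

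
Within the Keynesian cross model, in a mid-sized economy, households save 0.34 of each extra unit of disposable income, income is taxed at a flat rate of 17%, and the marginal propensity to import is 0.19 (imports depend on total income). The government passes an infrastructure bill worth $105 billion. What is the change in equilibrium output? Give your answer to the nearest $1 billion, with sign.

MPC = 1 − MPS = 1 − 0.34 = 0.66.
Expenditure multiplier = 1/(1 − c(1−t) + m) = 1/(1 − 0.66×0.83 + 0.19) = 1/0.6422 ≈ 1.557.
ΔY = k × ΔG = (+$105 billion) / 0.6422 ≈ +$164 billion.

+$164 billion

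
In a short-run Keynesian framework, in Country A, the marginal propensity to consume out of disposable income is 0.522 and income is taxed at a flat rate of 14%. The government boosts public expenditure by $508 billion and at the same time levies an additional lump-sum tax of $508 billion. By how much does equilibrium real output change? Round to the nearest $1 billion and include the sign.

Expenditure multiplier = 1/(1 − c(1−t)) = 1/(1 − 0.522×0.86) = 1/0.55108 ≈ 1.815.
ΔG contributes k·ΔG = (+$508 billion) / 0.55108 ≈ +$921.8 billion.
ΔT of +$508 billion changes first-round spending by −c·ΔT = −$265.176 billion, contributing k·(−c·ΔT) = (−$265.176 billion) / 0.55108 ≈ −$481.2 billion.
Net ΔY = k(ΔG − c·ΔT) = (+$242.824 billion) / 0.55108 ≈ +$441 billion.

+$441 billion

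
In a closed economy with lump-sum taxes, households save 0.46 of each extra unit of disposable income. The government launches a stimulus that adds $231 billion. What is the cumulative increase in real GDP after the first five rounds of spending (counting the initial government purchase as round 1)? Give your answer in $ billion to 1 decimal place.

$479.1 billion

MPC = 1 − MPS = 1 − 0.46 = 0.54.
Round 1 adds ΔG = $231 billion; each later round is MPC = 0.54 times the previous.
After 5 rounds: 231 + 124.74 + 67.3596 + 36.374184 + 19.64205936 = ΔG·(1 − c^5)/(1 − c) = 231 × (1 − 0.0459165024)/0.46 ≈ $479.1 billion.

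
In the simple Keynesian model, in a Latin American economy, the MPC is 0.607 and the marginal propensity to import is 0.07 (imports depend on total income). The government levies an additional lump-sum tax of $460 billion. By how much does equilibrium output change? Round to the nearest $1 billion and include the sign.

A lump-sum tax change of +$460 billion shifts disposable income by −$460 billion; first-round consumption changes by −c × ΔT = −0.607 × (+$460 billion) = −$279.22 billion.
Expenditure multiplier = 1/(1 − c + m) = 1/(1 − 0.607 + 0.07) = 1/0.463 ≈ 2.16.
The tax multiplier is −c × k ≈ −1.311, so ΔY = k × (−c·ΔT) = (−$279.22 billion) / 0.463 ≈ −$603 billion.

−$603 billion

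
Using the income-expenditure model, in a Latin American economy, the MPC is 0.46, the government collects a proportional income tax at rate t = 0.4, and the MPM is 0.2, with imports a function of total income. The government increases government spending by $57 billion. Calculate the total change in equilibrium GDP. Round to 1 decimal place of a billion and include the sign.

+$61.7 billion

Government-spending multiplier = 1/(1 − c(1−t) + m) = 1/(1 − 0.46×0.6 + 0.2) = 1/0.924 ≈ 1.082.
ΔY = k × ΔG = (+$57 billion) / 0.924 ≈ +$61.7 billion.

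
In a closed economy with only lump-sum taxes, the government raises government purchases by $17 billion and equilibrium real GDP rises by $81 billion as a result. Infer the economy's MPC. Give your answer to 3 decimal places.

0.790

Implied spending multiplier k = ΔY/ΔG = 81/17 ≈ 4.7647.
Since k = 1/(1 − MPC), MPC = 1 − 1/k = 1 − ΔG/ΔY = 1 − 17/81 ≈ 0.790.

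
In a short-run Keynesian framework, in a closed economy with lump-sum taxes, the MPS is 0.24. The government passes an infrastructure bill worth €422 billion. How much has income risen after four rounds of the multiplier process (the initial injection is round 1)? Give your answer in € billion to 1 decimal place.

€1,171.7 billion

MPC = 1 − MPS = 1 − 0.24 = 0.76.
Round 1 adds ΔG = €422 billion; each later round is MPC = 0.76 times the previous.
After 4 rounds: 422 + 320.72 + 243.7472 + 185.247872 = ΔG·(1 − c^4)/(1 − c) = 422 × (1 − 0.33362176)/0.24 ≈ €1,171.7 billion.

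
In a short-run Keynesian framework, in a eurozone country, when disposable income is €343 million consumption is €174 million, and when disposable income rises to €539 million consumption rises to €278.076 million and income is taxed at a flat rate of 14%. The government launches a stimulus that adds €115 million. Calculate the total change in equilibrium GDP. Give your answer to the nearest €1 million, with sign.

MPC = ΔC/ΔYd = (278.076 − 174)/(539 − 343) = 104.076/196 = 0.531.
Government-spending multiplier = 1/(1 − c(1−t)) = 1/(1 − 0.531×0.86) = 1/0.54334 ≈ 1.84.
ΔY = k × ΔG = (+€115 million) / 0.54334 ≈ +€212 million.

+€212 million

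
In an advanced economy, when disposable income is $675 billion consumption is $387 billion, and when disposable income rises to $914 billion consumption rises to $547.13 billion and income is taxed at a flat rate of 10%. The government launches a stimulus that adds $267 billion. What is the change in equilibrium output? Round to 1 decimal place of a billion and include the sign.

MPC = ΔC/ΔYd = (547.13 − 387)/(914 − 675) = 160.13/239 = 0.67.
Expenditure multiplier = 1/(1 − c(1−t)) = 1/(1 − 0.67×0.9) = 1/0.397 ≈ 2.519.
ΔY = k × ΔG = (+$267 billion) / 0.397 ≈ +$672.5 billion.

+$672.5 billion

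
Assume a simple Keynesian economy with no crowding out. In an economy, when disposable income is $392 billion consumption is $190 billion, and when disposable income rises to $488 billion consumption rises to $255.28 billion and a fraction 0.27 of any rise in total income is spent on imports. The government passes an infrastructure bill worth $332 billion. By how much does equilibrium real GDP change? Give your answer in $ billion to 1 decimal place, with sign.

MPC = ΔC/ΔYd = (255.28 − 190)/(488 − 392) = 65.28/96 = 0.68.
Expenditure multiplier = 1/(1 − c + m) = 1/(1 − 0.68 + 0.27) = 1/0.59 ≈ 1.695.
ΔY = k × ΔG = (+$332 billion) / 0.59 ≈ +$562.7 billion.

+$562.7 billion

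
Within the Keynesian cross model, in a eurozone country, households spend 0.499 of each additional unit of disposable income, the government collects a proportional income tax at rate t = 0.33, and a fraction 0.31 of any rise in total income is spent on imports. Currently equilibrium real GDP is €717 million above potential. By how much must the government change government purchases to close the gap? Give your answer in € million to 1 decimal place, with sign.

−€699.6 million

Spending multiplier = 1/(1 − c(1−t) + m) = 1/(1 − 0.499×0.67 + 0.31) = 1/0.97567 ≈ 1.025.
Need ΔY = −€717 million, so ΔG = ΔY/k = (−€717 million) × 0.97567 ≈ −€699.6 million.
The government should cut government purchases by €699.6 million.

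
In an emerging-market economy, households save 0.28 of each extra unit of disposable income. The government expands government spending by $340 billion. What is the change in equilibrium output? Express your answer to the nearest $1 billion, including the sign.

+$1,214 billion

MPC = 1 − MPS = 1 − 0.28 = 0.72.
Spending multiplier = 1/(1 − MPC) = 1/(1 − 0.72) = 1/0.28 ≈ 3.571.
ΔY = k × ΔG = (+$340 billion) / 0.28 ≈ +$1,214 billion.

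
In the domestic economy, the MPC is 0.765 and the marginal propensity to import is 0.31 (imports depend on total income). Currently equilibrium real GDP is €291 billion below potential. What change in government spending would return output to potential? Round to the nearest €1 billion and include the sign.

+€159 billion

Spending multiplier = 1/(1 − c + m) = 1/(1 − 0.765 + 0.31) = 1/0.545 ≈ 1.835.
Need ΔY = +€291 billion, so ΔG = ΔY/k = (+€291 billion) × 0.545 ≈ +€159 billion.
The government should increase government spending by €159 billion.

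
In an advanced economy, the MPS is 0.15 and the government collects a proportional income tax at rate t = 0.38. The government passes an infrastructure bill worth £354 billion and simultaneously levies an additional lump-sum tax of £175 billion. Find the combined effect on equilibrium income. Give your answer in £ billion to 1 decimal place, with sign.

+£433.9 billion

MPC = 1 − MPS = 1 − 0.15 = 0.85.
Expenditure multiplier = 1/(1 − c(1−t)) = 1/(1 − 0.85×0.62) = 1/0.473 ≈ 2.114.
ΔG contributes k·ΔG = (+£354 billion) / 0.473 ≈ +£748.4 billion.
ΔT of +£175 billion changes first-round spending by −c·ΔT = −£148.75 billion, contributing k·(−c·ΔT) = (−£148.75 billion) / 0.473 ≈ −£314.5 billion.
Net ΔY = k(ΔG − c·ΔT) = (+£205.25 billion) / 0.473 ≈ +£433.9 billion.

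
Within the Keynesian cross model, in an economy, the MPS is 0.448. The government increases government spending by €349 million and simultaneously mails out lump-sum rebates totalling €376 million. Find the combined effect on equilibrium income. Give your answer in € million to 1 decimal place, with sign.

+€1,242.3 million

MPC = 1 − MPS = 1 − 0.448 = 0.552.
Expenditure multiplier = 1/(1 − MPC) = 1/(1 − 0.552) = 1/0.448 ≈ 2.232.
ΔG contributes k·ΔG = (+€349 million) / 0.448 ≈ +€779 million.
ΔT of −€376 million changes first-round spending by −c·ΔT = +€207.552 million, contributing k·(−c·ΔT) = (+€207.552 million) / 0.448 ≈ +€463.3 million.
Net ΔY = k(ΔG − c·ΔT) = (+€556.552 million) / 0.448 ≈ +€1,242.3 million.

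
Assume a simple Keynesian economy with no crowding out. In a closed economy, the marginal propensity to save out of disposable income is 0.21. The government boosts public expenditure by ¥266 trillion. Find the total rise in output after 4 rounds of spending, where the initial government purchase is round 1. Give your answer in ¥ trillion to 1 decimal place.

¥773.3 trillion

MPC = 1 − MPS = 1 − 0.21 = 0.79.
Round 1 adds ΔG = ¥266 trillion; each later round is MPC = 0.79 times the previous.
After 4 rounds: 266 + 210.14 + 166.0106 + 131.148374 = ΔG·(1 − c^4)/(1 − c) = 266 × (1 − 0.38950081)/0.21 ≈ ¥773.3 trillion.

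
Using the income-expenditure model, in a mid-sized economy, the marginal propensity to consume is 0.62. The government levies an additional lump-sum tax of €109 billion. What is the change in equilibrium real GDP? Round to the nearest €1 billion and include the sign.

A lump-sum tax change of +€109 billion shifts disposable income by −€109 billion; first-round consumption changes by −c × ΔT = −0.62 × (+€109 billion) = −€67.58 billion.
Expenditure multiplier = 1/(1 − MPC) = 1/(1 − 0.62) = 1/0.38 ≈ 2.632.
The tax multiplier is −c × k ≈ −1.632, so ΔY = k × (−c·ΔT) = (−€67.58 billion) / 0.38 ≈ −€178 billion.

−€178 billion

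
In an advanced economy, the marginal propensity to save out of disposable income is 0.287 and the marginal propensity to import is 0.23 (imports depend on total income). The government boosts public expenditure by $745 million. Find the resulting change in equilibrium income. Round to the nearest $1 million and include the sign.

MPC = 1 − MPS = 1 − 0.287 = 0.713.
Expenditure multiplier = 1/(1 − c + m) = 1/(1 − 0.713 + 0.23) = 1/0.517 ≈ 1.934.
ΔY = k × ΔG = (+$745 million) / 0.517 ≈ +$1,441 million.

+$1,441 million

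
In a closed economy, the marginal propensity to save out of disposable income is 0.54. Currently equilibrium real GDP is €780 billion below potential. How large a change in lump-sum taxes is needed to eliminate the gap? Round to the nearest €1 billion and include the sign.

MPC = 1 − MPS = 1 − 0.54 = 0.46.
Spending multiplier = 1/(1 − MPC) = 1/(1 − 0.46) = 1/0.54 ≈ 1.852.
Tax multiplier = −c·k = −0.46/0.54 ≈ −0.852. Need ΔY = +€780 billion, so ΔT = ΔY/(−c·k) = −(+€780 billion) × 0.54 / 0.46 ≈ −€916 billion.
The government should cut lump-sum taxes by €916 billion.

−€916 billion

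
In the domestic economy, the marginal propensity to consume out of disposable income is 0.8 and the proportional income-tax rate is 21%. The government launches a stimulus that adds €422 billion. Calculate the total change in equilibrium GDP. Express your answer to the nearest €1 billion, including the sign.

+€1,147 billion

Government-spending multiplier = 1/(1 − c(1−t)) = 1/(1 − 0.8×0.79) = 1/0.368 ≈ 2.717.
ΔY = k × ΔG = (+€422 billion) / 0.368 ≈ +€1,147 billion.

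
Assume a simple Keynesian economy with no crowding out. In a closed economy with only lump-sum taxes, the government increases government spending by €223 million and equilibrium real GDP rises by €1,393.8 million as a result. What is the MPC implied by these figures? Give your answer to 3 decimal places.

0.840

Implied spending multiplier k = ΔY/ΔG = 1,393.8/223 ≈ 6.2502.
Since k = 1/(1 − MPC), MPC = 1 − 1/k = 1 − ΔG/ΔY = 1 − 223/1,393.8 ≈ 0.840.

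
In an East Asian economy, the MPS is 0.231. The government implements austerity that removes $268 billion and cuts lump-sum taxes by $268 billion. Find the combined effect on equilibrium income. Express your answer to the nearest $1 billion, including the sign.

MPC = 1 − MPS = 1 − 0.231 = 0.769.
Expenditure multiplier = 1/(1 − MPC) = 1/(1 − 0.769) = 1/0.231 ≈ 4.329.
ΔG contributes k·ΔG = (−$268 billion) / 0.231 ≈ −$1,160.2 billion.
ΔT of −$268 billion changes first-round spending by −c·ΔT = +$206.092 billion, contributing k·(−c·ΔT) = (+$206.092 billion) / 0.231 ≈ +$892.2 billion.
With ΔG = ΔT and no other leakages, the balanced-budget multiplier is 1, so ΔY = ΔG = −$268 billion.

−$268 billion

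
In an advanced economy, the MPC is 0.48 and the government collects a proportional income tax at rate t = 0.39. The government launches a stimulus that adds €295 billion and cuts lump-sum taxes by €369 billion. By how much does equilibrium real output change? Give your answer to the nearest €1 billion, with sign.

+€668 billion

Expenditure multiplier = 1/(1 − c(1−t)) = 1/(1 − 0.48×0.61) = 1/0.7072 ≈ 1.414.
ΔG contributes k·ΔG = (+€295 billion) / 0.7072 ≈ +€417.1 billion.
ΔT of −€369 billion changes first-round spending by −c·ΔT = +€177.12 billion, contributing k·(−c·ΔT) = (+€177.12 billion) / 0.7072 ≈ +€250.5 billion.
Net ΔY = k(ΔG − c·ΔT) = (+€472.12 billion) / 0.7072 ≈ +€668 billion.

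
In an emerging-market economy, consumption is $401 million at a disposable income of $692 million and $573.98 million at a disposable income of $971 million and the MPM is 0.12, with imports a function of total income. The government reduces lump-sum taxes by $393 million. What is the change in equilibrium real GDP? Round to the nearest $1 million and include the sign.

MPC = ΔC/ΔYd = (573.98 − 401)/(971 − 692) = 172.98/279 = 0.62.
A lump-sum tax change of −$393 million shifts disposable income by +$393 million; first-round consumption changes by −c × ΔT = −0.62 × (−$393 million) = +$243.66 million.
Expenditure multiplier = 1/(1 − c + m) = 1/(1 − 0.62 + 0.12) = 1/0.5 = 2.
The tax multiplier is −c × k = −1.24, so ΔY = k × (−c·ΔT) = (+$243.66 million) / 0.5 ≈ +$487 million.

+$487 million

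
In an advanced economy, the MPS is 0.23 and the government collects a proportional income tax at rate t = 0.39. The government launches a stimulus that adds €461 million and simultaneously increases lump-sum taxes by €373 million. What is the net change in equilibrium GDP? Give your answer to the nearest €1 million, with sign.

+€328 million

MPC = 1 − MPS = 1 − 0.23 = 0.77.
Expenditure multiplier = 1/(1 − c(1−t)) = 1/(1 − 0.77×0.61) = 1/0.5303 ≈ 1.886.
ΔG contributes k·ΔG = (+€461 million) / 0.5303 ≈ +€869.3 million.
ΔT of +€373 million changes first-round spending by −c·ΔT = −€287.21 million, contributing k·(−c·ΔT) = (−€287.21 million) / 0.5303 ≈ −€541.6 million.
Net ΔY = k(ΔG − c·ΔT) = (+€173.79 million) / 0.5303 ≈ +€328 million.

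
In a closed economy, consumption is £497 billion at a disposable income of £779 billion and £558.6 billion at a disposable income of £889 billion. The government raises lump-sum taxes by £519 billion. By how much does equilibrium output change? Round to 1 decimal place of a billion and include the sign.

MPC = ΔC/ΔYd = (558.6 − 497)/(889 − 779) = 61.6/110 = 0.56.
A lump-sum tax change of +£519 billion shifts disposable income by −£519 billion; first-round consumption changes by −c × ΔT = −0.56 × (+£519 billion) = −£290.64 billion.
Expenditure multiplier = 1/(1 − MPC) = 1/(1 − 0.56) = 1/0.44 ≈ 2.273.
The tax multiplier is −c × k ≈ −1.273, so ΔY = k × (−c·ΔT) = (−£290.64 billion) / 0.44 ≈ −£660.5 billion.

−£660.5 billion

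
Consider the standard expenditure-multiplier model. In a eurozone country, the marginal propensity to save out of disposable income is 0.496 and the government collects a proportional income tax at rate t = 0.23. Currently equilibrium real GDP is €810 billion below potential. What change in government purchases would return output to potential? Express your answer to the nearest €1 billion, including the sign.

+€496 billion

MPC = 1 − MPS = 1 − 0.496 = 0.504.
Spending multiplier = 1/(1 − c(1−t)) = 1/(1 − 0.504×0.77) = 1/0.61192 ≈ 1.634.
Need ΔY = +€810 billion, so ΔG = ΔY/k = (+€810 billion) × 0.61192 ≈ +€496 billion.
The government should increase government purchases by €496 billion.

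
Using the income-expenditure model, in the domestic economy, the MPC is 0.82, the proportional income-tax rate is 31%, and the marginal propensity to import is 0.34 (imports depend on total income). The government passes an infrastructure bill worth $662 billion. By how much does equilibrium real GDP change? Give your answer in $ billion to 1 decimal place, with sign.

Spending multiplier = 1/(1 − c(1−t) + m) = 1/(1 − 0.82×0.69 + 0.34) = 1/0.7742 ≈ 1.292.
ΔY = k × ΔG = (+$662 billion) / 0.7742 ≈ +$855.1 billion.

+$855.1 billion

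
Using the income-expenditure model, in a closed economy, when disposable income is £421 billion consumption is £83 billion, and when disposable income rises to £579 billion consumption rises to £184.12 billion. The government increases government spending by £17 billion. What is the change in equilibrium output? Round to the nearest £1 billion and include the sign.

MPC = ΔC/ΔYd = (184.12 − 83)/(579 − 421) = 101.12/158 = 0.64.
Expenditure multiplier = 1/(1 − MPC) = 1/(1 − 0.64) = 1/0.36 ≈ 2.778.
ΔY = k × ΔG = (+£17 billion) / 0.36 ≈ +£47 billion.

+£47 billion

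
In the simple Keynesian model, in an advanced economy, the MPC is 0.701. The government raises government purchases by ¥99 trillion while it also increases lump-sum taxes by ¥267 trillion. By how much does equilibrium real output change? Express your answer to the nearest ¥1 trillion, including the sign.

−¥295 trillion

Expenditure multiplier = 1/(1 − MPC) = 1/(1 − 0.701) = 1/0.299 ≈ 3.344.
ΔG contributes k·ΔG = (+¥99 trillion) / 0.299 ≈ +¥331.1 trillion.
ΔT of +¥267 trillion changes first-round spending by −c·ΔT = −¥187.167 trillion, contributing k·(−c·ΔT) = (−¥187.167 trillion) / 0.299 ≈ −¥626 trillion.
Net ΔY = k(ΔG − c·ΔT) = (−¥88.167 trillion) / 0.299 ≈ −¥295 trillion.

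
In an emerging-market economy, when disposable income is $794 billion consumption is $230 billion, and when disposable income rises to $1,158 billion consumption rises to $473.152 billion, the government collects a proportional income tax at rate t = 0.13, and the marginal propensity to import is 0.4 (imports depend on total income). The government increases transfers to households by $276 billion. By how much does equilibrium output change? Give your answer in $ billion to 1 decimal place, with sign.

MPC = ΔC/ΔYd = (473.152 − 230)/(1,158 − 794) = 243.152/364 = 0.668.
The transfer change shifts disposable income by +$276 billion, so first-round consumption changes by c·ΔTR = 0.668 × (+$276 billion) = +$184.368 billion.
Expenditure multiplier = 1/(1 − c(1−t) + m) = 1/(1 − 0.668×0.87 + 0.4) = 1/0.81884 ≈ 1.221.
The transfer multiplier is c × k ≈ 0.816, so ΔY = k × (c·ΔTR) = (+$184.368 billion) / 0.81884 ≈ +$225.2 billion.

+$225.2 billion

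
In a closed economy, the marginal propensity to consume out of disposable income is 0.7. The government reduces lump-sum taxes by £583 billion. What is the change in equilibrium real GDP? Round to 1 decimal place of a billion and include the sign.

+£1,360.3 billion

A lump-sum tax change of −£583 billion shifts disposable income by +£583 billion; first-round consumption changes by −c × ΔT = −0.7 × (−£583 billion) = +£408.1 billion.
Expenditure multiplier = 1/(1 − MPC) = 1/(1 − 0.7) = 1/0.3 ≈ 3.333.
The tax multiplier is −c × k ≈ −2.333, so ΔY = k × (−c·ΔT) = (+£408.1 billion) / 0.3 ≈ +£1,360.3 billion.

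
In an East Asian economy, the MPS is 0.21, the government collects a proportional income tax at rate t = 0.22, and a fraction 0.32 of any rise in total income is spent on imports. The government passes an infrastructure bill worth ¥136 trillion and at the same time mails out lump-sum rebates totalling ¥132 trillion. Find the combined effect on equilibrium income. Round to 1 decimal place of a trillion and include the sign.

MPC = 1 − MPS = 1 − 0.21 = 0.79.
Expenditure multiplier = 1/(1 − c(1−t) + m) = 1/(1 − 0.79×0.78 + 0.32) = 1/0.7038 ≈ 1.421.
ΔG contributes k·ΔG = (+¥136 trillion) / 0.7038 ≈ +¥193.2 trillion.
ΔT of −¥132 trillion changes first-round spending by −c·ΔT = +¥104.28 trillion, contributing k·(−c·ΔT) = (+¥104.28 trillion) / 0.7038 ≈ +¥148.2 trillion.
Net ΔY = k(ΔG − c·ΔT) = (+¥240.28 trillion) / 0.7038 ≈ +¥341.4 trillion.

+¥341.4 trillion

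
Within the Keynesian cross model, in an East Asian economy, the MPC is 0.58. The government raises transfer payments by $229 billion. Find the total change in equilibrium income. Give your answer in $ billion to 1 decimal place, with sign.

The transfer change shifts disposable income by +$229 billion, so first-round consumption changes by c·ΔTR = 0.58 × (+$229 billion) = +$132.82 billion.
Expenditure multiplier = 1/(1 − MPC) = 1/(1 − 0.58) = 1/0.42 ≈ 2.381.
The transfer multiplier is c × k ≈ 1.381, so ΔY = k × (c·ΔTR) = (+$132.82 billion) / 0.42 ≈ +$316.2 billion.

+$316.2 billion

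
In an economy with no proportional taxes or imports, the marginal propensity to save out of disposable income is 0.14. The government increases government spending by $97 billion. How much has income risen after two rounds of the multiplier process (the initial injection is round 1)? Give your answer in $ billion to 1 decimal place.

MPC = 1 − MPS = 1 − 0.14 = 0.86.
Round 1 adds ΔG = $97 billion; each later round is MPC = 0.86 times the previous.
After 2 rounds: 97 + 83.42 = ΔG·(1 − c^2)/(1 − c) = 97 × (1 − 0.7396)/0.14 ≈ $180.4 billion.

$180.4 billion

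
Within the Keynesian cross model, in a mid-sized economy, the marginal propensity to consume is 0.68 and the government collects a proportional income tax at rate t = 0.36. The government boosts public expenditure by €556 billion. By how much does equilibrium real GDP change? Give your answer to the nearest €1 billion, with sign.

+€984 billion

Expenditure multiplier = 1/(1 − c(1−t)) = 1/(1 − 0.68×0.64) = 1/0.5648 ≈ 1.771.
ΔY = k × ΔG = (+€556 billion) / 0.5648 ≈ +€984 billion.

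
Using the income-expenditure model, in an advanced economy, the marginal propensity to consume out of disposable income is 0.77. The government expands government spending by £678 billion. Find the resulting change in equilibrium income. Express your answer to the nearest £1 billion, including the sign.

+£2,948 billion

Spending multiplier = 1/(1 − MPC) = 1/(1 − 0.77) = 1/0.23 ≈ 4.348.
ΔY = k × ΔG = (+£678 billion) / 0.23 ≈ +£2,948 billion.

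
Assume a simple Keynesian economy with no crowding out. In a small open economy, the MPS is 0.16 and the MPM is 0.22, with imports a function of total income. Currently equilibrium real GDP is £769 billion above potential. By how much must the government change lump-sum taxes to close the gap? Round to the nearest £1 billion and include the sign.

+£348 billion

MPC = 1 − MPS = 1 − 0.16 = 0.84.
Spending multiplier = 1/(1 − c + m) = 1/(1 − 0.84 + 0.22) = 1/0.38 ≈ 2.632.
Tax multiplier = −c·k = −0.84/0.38 ≈ −2.211. Need ΔY = −£769 billion, so ΔT = ΔY/(−c·k) = −(−£769 billion) × 0.38 / 0.84 ≈ +£348 billion.
The government should raise lump-sum taxes by £348 billion.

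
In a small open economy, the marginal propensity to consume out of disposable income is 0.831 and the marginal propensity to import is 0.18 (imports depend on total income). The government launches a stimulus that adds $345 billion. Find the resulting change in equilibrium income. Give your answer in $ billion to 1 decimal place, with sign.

+$988.5 billion

Spending multiplier = 1/(1 − c + m) = 1/(1 − 0.831 + 0.18) = 1/0.349 ≈ 2.865.
ΔY = k × ΔG = (+$345 billion) / 0.349 ≈ +$988.5 billion.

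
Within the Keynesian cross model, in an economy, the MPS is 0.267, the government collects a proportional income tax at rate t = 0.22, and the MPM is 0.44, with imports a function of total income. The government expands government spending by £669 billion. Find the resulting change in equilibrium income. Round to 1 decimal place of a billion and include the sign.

MPC = 1 − MPS = 1 − 0.267 = 0.733.
Government-spending multiplier = 1/(1 − c(1−t) + m) = 1/(1 − 0.733×0.78 + 0.44) = 1/0.86826 ≈ 1.152.
ΔY = k × ΔG = (+£669 billion) / 0.86826 ≈ +£770.5 billion.

+£770.5 billion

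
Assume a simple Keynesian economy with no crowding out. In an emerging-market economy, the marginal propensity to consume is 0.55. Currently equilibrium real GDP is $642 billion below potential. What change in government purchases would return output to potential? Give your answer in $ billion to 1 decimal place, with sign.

Spending multiplier = 1/(1 − MPC) = 1/(1 − 0.55) = 1/0.45 ≈ 2.222.
Need ΔY = +$642 billion, so ΔG = ΔY/k = (+$642 billion) × 0.45 = +$288.9 billion.
The government should increase government purchases by $288.9 billion.

+$288.9 billion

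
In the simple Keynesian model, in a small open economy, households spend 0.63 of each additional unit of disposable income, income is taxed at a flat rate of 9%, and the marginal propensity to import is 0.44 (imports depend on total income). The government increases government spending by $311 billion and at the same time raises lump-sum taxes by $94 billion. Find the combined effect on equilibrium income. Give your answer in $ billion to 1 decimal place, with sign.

Expenditure multiplier = 1/(1 − c(1−t) + m) = 1/(1 − 0.63×0.91 + 0.44) = 1/0.8667 ≈ 1.154.
ΔG contributes k·ΔG = (+$311 billion) / 0.8667 ≈ +$358.8 billion.
ΔT of +$94 billion changes first-round spending by −c·ΔT = −$59.22 billion, contributing k·(−c·ΔT) = (−$59.22 billion) / 0.8667 ≈ −$68.3 billion.
Net ΔY = k(ΔG − c·ΔT) = (+$251.78 billion) / 0.8667 ≈ +$290.5 billion.

+$290.5 billion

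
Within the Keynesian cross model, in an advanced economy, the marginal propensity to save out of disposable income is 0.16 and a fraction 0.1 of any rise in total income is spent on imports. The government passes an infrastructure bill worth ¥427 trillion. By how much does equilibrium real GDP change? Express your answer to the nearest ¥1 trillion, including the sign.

MPC = 1 − MPS = 1 − 0.16 = 0.84.
Government-spending multiplier = 1/(1 − c + m) = 1/(1 − 0.84 + 0.1) = 1/0.26 ≈ 3.846.
ΔY = k × ΔG = (+¥427 trillion) / 0.26 ≈ +¥1,642 trillion.

+¥1,642 trillion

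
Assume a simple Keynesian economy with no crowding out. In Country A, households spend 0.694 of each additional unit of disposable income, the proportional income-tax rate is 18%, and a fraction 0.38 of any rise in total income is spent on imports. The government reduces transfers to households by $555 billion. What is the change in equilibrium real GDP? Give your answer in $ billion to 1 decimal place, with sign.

−$475.0 billion

The transfer change shifts disposable income by −$555 billion, so first-round consumption changes by c·ΔTR = 0.694 × (−$555 billion) = −$385.17 billion.
Expenditure multiplier = 1/(1 − c(1−t) + m) = 1/(1 − 0.694×0.82 + 0.38) = 1/0.81092 ≈ 1.233.
The transfer multiplier is c × k ≈ 0.856, so ΔY = k × (c·ΔTR) = (−$385.17 billion) / 0.81092 ≈ −$475 billion.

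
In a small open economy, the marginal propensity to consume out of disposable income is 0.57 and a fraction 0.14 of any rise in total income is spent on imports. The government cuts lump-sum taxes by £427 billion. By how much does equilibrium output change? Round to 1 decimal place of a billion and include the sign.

A lump-sum tax change of −£427 billion shifts disposable income by +£427 billion; first-round consumption changes by −c × ΔT = −0.57 × (−£427 billion) = +£243.39 billion.
Expenditure multiplier = 1/(1 − c + m) = 1/(1 − 0.57 + 0.14) = 1/0.57 ≈ 1.754.
The tax multiplier is −c × k = −1, so ΔY = k × (−c·ΔT) = (+£243.39 billion) / 0.57 = +£427 billion.

+£427.0 billion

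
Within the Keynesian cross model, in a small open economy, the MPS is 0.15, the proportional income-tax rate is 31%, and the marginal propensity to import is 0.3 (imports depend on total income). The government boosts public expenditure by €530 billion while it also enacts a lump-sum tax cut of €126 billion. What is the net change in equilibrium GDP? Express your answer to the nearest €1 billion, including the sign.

+€893 billion

MPC = 1 − MPS = 1 − 0.15 = 0.85.
Expenditure multiplier = 1/(1 − c(1−t) + m) = 1/(1 − 0.85×0.69 + 0.3) = 1/0.7135 ≈ 1.402.
ΔG contributes k·ΔG = (+€530 billion) / 0.7135 ≈ +€742.8 billion.
ΔT of −€126 billion changes first-round spending by −c·ΔT = +€107.1 billion, contributing k·(−c·ΔT) = (+€107.1 billion) / 0.7135 ≈ +€150.1 billion.
Net ΔY = k(ΔG − c·ΔT) = (+€637.1 billion) / 0.7135 ≈ +€893 billion.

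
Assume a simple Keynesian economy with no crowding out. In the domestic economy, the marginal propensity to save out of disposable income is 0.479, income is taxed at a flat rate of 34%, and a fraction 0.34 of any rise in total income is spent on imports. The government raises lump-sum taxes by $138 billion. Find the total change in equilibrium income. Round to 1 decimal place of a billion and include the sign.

MPC = 1 − MPS = 1 − 0.479 = 0.521.
A lump-sum tax change of +$138 billion shifts disposable income by −$138 billion; first-round consumption changes by −c × ΔT = −0.521 × (+$138 billion) = −$71.898 billion.
Expenditure multiplier = 1/(1 − c(1−t) + m) = 1/(1 − 0.521×0.66 + 0.34) = 1/0.99614 ≈ 1.004.
The tax multiplier is −c × k ≈ −0.523, so ΔY = k × (−c·ΔT) = (−$71.898 billion) / 0.99614 ≈ −$72.2 billion.

−$72.2 billion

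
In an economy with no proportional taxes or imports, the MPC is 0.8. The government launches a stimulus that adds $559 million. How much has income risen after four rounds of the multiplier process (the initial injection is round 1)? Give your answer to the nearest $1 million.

Round 1 adds ΔG = $559 million; each later round is MPC = 0.8 times the previous.
After 4 rounds: 559 + 447.2 + 357.76 + 286.208 = ΔG·(1 − c^4)/(1 − c) = 559 × (1 − 0.4096)/0.2 ≈ $1,650 million.

$1,650 million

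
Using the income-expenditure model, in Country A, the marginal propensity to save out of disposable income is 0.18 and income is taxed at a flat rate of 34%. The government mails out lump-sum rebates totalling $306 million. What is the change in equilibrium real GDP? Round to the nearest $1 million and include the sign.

MPC = 1 − MPS = 1 − 0.18 = 0.82.
A lump-sum tax change of −$306 million shifts disposable income by +$306 million; first-round consumption changes by −c × ΔT = −0.82 × (−$306 million) = +$250.92 million.
Expenditure multiplier = 1/(1 − c(1−t)) = 1/(1 − 0.82×0.66) = 1/0.4588 ≈ 2.18.
The tax multiplier is −c × k ≈ −1.787, so ΔY = k × (−c·ΔT) = (+$250.92 million) / 0.4588 ≈ +$547 million.

+$547 million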